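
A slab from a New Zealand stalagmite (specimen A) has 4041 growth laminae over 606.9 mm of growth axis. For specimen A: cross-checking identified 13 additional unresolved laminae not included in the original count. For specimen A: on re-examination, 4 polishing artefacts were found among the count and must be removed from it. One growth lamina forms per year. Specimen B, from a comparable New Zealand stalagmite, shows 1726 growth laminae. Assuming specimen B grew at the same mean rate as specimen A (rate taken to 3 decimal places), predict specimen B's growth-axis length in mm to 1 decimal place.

Specimen A: after corrections the count is 4041 − 4 + 13 = 4050 growth laminae.
A: Extension rate ≈ 606.9 / 4050 = 0.150 mm/yr.
For B, 0.150 mm/year × 1726 years = 258.9 mm.

258.9 mm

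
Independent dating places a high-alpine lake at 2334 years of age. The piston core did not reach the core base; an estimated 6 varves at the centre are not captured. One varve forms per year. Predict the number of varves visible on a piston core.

2328 varves

One varve per year gives 2334 varves over 2334 years.
Subtracting the 6 varves not captured gives 2334 − 6 = 2328 varves in the record.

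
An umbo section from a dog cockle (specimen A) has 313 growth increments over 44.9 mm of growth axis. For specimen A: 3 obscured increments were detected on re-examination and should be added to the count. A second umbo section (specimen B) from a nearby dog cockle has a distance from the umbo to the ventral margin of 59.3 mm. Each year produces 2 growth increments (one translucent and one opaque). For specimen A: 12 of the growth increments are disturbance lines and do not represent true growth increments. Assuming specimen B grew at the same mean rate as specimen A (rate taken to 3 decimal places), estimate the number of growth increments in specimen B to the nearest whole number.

402 growth increments

Specimen A: after corrections the count is 313 − 12 + 3 = 304 growth increments.
Specimen A: with 2 growth increments per year, 304 / 2 = 152 years.
A: 44.9 mm over 152 years gives 44.9 / 152 ≈ 0.295 mm per year.
B spans 59.3 / 0.295 = 201.02 years; at 2 growth increments per year that is 201.02 × 2 ≈ 402 growth increments.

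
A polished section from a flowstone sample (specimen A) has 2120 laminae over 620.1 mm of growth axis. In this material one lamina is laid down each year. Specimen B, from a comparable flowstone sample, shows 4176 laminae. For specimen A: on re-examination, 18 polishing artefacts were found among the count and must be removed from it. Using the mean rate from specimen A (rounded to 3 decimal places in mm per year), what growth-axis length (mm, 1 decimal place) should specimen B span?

Specimen A: adjusted count: 2120 − 18 = 2102 laminae.
A: Extension rate ≈ 620.1 / 2102 = 0.295 mm per year.
Length of B = 0.295 × 4176 = 1231.9 mm.

1231.9 mm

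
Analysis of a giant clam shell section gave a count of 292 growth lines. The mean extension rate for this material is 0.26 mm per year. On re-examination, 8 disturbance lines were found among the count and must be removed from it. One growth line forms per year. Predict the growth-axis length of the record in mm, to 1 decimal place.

73.8 mm

True growth line count = 292 − 8 = 284.
Predicted length = 0.26 mm/year × 284 years = 73.8 mm.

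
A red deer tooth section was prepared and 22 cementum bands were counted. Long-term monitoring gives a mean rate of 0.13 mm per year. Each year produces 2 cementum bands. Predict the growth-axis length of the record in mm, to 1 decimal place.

1.4 mm

With 2 cementum bands per year, 22 / 2 = 11 years.
11 years at 0.13 mm/year gives 0.13 × 11 = 1.4 mm.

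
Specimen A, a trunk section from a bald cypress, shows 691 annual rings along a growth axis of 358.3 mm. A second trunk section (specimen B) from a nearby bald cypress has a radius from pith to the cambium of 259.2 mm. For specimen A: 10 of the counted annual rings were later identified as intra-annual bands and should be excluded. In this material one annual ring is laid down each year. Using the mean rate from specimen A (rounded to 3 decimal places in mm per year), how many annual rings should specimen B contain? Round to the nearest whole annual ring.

493 annual rings

Specimen A: correcting the raw count gives 691 − 10 = 681 true annual rings.
A: 358.3 mm over 681 years gives 358.3 / 681 ≈ 0.526 mm/yr.
For B, 259.2 / 0.526 = 492.78 years ≈ 493 annual rings.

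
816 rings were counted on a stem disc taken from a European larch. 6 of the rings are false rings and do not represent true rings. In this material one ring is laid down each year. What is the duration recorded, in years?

810 years

Adjusted count: 816 − 6 = 810 rings.
One ring per year makes the duration 810 years.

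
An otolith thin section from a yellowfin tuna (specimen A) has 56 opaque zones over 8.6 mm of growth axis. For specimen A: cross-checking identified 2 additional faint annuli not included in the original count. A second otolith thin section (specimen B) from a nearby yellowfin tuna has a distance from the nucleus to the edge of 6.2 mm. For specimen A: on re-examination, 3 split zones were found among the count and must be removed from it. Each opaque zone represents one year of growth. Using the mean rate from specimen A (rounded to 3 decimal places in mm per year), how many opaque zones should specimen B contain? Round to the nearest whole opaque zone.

Specimen A: correcting the raw count gives 56 − 3 + 2 = 55 true opaque zones.
A: Extension rate ≈ 8.6 / 55 = 0.156 mm per year.
Specimen B: 6.2 mm / 0.156 mm per year = 39.74 years ≈ 40 opaque zones.

40 opaque zones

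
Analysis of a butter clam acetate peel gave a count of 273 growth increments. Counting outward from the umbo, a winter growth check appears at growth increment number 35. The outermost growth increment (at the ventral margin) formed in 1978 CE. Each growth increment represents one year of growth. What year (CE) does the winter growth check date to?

The winter growth check sits at growth increment 35 from the umbo, so 273 − 35 = 238 growth increments formed after it.
Counting back 238 years from 1978 CE places the winter growth check in 1978 − 238 = 1740 CE.

1740 CE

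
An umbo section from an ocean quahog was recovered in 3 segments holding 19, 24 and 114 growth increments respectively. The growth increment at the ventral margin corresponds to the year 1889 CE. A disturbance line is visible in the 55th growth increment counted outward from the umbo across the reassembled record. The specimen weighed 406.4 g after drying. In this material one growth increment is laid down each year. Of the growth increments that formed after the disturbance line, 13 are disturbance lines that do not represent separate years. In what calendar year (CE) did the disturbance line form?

Total growth increments = 19 + 24 + 114 = 157.
The disturbance line sits at growth increment 55 from the umbo, so 157 − 55 = 102 growth increments formed after it.
Removing the 13 false growth increments leaves 102 − 13 = 89 true growth increments beyond the disturbance line.
Counting back 89 years from 1889 CE places the disturbance line in 1889 − 89 = 1800 CE.

1800 CE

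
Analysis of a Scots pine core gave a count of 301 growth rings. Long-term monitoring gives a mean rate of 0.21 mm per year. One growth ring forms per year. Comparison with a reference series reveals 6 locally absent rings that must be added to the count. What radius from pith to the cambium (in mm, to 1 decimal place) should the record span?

Adjusted count: 301 + 6 = 307 growth rings.
Length ≈ 0.21 × 307 = 64.5 mm.

64.5 mm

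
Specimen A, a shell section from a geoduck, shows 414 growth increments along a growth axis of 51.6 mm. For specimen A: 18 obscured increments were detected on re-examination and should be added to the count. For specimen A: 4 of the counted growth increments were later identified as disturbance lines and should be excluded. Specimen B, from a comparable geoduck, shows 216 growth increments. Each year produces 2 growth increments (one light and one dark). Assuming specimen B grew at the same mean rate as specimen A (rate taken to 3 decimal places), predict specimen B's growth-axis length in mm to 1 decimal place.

26.0 mm

Specimen A: true growth increment count = 414 − 4 + 18 = 428.
Specimen A: with 2 growth increments per year, 428 / 2 = 214 years.
A: 51.6 mm over 214 years gives 51.6 / 214 ≈ 0.241 mm/year.
Specimen B: dividing by 2 growth increments per year: 216 / 2 = 108 years. B's length ≈ 0.241 × 108 = 26.0 mm.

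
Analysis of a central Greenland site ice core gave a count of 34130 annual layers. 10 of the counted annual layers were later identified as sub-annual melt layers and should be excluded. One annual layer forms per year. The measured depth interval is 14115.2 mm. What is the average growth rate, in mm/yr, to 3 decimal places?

0.414 mm/yr

Correcting the raw count gives 34130 − 10 = 34120 true annual layers.
Mean rate = 14115.2 mm / 34120 years ≈ 0.414 mm/yr.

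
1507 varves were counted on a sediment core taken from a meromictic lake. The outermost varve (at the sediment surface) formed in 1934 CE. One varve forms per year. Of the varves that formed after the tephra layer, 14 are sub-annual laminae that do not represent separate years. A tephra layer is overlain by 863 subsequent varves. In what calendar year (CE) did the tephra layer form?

863 varves post-date the tephra layer.
Removing the 14 false varves leaves 863 − 14 = 849 true varves beyond the tephra layer.
1934 − 849 = 1085 CE.

1085 CE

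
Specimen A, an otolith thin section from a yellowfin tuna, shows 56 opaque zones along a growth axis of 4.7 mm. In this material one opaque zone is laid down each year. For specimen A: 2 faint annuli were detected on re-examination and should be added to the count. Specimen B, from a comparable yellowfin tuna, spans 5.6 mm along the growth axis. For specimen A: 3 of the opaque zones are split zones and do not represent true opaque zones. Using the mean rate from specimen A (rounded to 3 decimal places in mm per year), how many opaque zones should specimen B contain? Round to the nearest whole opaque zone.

Specimen A: adjusted count: 56 − 3 + 2 = 55 opaque zones.
A: 4.7 mm over 55 years gives 4.7 / 55 ≈ 0.085 mm/yr.
B spans 5.6 / 0.085 = 65.88 years ≈ 66 opaque zones.

66 opaque zones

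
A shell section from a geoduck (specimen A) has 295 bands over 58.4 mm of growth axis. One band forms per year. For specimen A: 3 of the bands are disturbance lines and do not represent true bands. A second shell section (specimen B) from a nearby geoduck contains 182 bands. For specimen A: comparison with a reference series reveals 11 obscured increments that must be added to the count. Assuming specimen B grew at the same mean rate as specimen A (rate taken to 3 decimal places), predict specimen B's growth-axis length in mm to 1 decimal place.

Specimen A: correcting the raw count gives 295 − 3 + 11 = 303 true bands.
A: Extension rate ≈ 58.4 / 303 = 0.193 mm per year.
B's length ≈ 0.193 × 182 = 35.1 mm.

35.1 mm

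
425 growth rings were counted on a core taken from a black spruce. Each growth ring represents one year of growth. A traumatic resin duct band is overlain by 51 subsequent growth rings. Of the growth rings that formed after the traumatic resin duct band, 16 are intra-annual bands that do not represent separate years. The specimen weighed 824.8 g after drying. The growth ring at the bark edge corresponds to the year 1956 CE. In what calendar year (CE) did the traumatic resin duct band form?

There are 51 growth rings younger than the traumatic resin duct band.
Removing the 16 false growth rings leaves 51 − 16 = 35 true growth rings beyond the traumatic resin duct band.
1956 − 35 = 1921 CE.

1921 CE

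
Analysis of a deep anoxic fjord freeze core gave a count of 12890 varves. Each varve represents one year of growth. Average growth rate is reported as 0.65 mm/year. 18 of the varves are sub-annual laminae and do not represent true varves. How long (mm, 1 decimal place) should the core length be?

Adjusted count: 12890 − 18 = 12872 varves.
Length ≈ 0.65 × 12872 = 8366.8 mm.

8366.8 mm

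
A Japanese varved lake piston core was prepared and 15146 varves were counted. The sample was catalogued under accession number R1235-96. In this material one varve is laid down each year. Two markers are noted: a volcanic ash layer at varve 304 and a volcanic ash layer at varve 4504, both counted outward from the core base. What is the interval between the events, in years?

4200 years

Separation: 4504 − 304 = 4200 varves.
One varve per year makes the interval 4200 years.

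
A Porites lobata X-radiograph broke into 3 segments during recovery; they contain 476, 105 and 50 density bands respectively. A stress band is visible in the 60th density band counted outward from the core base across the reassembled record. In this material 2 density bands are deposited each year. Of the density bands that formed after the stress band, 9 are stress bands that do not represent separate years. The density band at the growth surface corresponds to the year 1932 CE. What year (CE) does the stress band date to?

1651 CE

Total density bands = 476 + 105 + 50 = 631.
631 − 60 = 571 density bands lie beyond the stress band toward the growth surface.
Removing the 9 false density bands leaves 571 − 9 = 562 true density bands beyond the stress band.
562 density bands at 2 per year is 562 / 2 = 281 years.
The density band at the growth surface is 1932 CE, so the stress band dates to 1932 − 281 = 1651 CE.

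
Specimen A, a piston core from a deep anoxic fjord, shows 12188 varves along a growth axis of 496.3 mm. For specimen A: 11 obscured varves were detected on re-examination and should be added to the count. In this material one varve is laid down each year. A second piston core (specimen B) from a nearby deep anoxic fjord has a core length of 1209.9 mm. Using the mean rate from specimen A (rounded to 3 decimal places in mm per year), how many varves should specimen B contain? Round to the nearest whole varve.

29510 varves

Specimen A: adjusted count: 12188 + 11 = 12199 varves.
A: Mean rate = 496.3 mm / 12199 years ≈ 0.041 mm/yr.
For B, 1209.9 / 0.041 = 29509.76 years ≈ 29510 varves.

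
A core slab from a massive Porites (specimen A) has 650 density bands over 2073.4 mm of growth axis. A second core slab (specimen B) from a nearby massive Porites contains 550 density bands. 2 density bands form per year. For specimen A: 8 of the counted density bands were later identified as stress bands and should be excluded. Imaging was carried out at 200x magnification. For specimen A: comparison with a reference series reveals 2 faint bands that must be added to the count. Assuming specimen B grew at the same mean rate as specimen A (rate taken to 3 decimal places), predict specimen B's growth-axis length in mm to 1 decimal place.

1770.7 mm

Specimen A: adjusted count: 650 − 8 + 2 = 644 density bands.
Specimen A: 644 density bands at 2 per year is 644 / 2 = 322 years.
A: Extension rate ≈ 2073.4 / 322 = 6.439 mm per year.
Specimen B: with 2 density bands per year, 550 / 2 = 275 years. Length of B = 6.439 × 275 = 1770.7 mm.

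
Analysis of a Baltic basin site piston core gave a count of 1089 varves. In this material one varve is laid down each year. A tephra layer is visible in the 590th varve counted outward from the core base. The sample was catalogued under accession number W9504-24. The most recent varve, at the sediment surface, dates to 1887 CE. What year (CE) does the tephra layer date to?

1388 CE

Between varve 590 and the sediment surface there are 1089 − 590 = 499 varves.
1887 − 499 = 1388 CE.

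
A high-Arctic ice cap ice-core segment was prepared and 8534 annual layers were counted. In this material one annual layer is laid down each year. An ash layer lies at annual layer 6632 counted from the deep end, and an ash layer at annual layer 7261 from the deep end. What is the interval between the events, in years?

Separation: 7261 − 6632 = 629 annual layers.
One annual layer per year makes the interval 629 years.

629 years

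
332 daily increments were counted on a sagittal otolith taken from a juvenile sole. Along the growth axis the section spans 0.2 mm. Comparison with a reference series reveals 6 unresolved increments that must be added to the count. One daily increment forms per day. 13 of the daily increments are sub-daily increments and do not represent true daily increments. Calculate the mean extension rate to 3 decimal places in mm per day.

True daily increment count = 332 − 13 + 6 = 325.
Mean rate = 0.2 mm / 325 days ≈ 0.001 mm per day.

0.001 mm per day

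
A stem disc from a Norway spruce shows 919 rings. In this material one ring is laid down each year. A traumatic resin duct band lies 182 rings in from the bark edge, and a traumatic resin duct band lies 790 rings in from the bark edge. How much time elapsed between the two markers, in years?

608 yr

Separation: 790 − 182 = 608 rings.
At one ring per year, 608 years elapsed between them.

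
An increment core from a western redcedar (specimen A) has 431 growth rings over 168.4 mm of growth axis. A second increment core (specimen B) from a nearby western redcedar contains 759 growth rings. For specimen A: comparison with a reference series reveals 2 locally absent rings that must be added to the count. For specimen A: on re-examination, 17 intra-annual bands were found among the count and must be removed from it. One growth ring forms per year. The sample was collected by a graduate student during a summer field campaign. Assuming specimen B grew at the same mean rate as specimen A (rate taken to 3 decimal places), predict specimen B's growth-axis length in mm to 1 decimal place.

Specimen A: after corrections the count is 431 − 17 + 2 = 416 growth rings.
A: Extension rate ≈ 168.4 / 416 = 0.405 mm/yr.
Length of B = 0.405 × 759 = 307.4 mm.

307.4 mm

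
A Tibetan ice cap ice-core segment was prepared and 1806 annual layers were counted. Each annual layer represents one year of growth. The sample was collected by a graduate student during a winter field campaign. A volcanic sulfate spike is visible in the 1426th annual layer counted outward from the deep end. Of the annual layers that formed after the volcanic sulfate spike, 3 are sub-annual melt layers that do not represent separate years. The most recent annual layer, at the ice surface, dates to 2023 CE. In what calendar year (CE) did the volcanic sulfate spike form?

1646 CE

Between annual layer 1426 and the ice surface there are 1806 − 1426 = 380 annual layers.
Excluding 3 false annual layers: 380 − 3 = 377.
The annual layer at the ice surface is 2023 CE, so the volcanic sulfate spike dates to 2023 − 377 = 1646 CE.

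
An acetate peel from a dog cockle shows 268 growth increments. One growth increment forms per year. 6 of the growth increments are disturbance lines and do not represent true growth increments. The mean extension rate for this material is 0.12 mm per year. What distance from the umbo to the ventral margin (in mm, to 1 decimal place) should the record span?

31.4 mm

Correcting the raw count gives 268 − 6 = 262 true growth increments.
Predicted length = 0.12 mm/year × 262 years = 31.4 mm.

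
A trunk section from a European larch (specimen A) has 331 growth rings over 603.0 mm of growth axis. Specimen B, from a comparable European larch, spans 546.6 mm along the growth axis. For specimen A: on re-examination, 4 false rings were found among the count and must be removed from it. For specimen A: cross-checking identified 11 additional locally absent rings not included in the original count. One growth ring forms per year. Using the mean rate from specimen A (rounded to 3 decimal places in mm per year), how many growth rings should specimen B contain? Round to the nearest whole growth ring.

306 growth rings

Specimen A: after corrections the count is 331 − 4 + 11 = 338 growth rings.
A: 603.0 mm over 338 years gives 603.0 / 338 ≈ 1.784 mm/year.
Specimen B: 546.6 mm / 1.784 mm per year = 306.39 years ≈ 306 growth rings.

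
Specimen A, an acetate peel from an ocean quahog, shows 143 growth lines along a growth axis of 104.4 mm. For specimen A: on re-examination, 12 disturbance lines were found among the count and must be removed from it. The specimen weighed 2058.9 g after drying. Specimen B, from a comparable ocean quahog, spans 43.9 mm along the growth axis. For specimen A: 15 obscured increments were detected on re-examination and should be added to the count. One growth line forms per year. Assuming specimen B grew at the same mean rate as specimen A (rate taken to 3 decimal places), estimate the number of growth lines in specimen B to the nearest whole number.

61 growth lines

Specimen A: after corrections the count is 143 − 12 + 15 = 146 growth lines.
A: 104.4 mm over 146 years gives 104.4 / 146 ≈ 0.715 mm per year.
For B, 43.9 / 0.715 = 61.40 years ≈ 61 growth lines.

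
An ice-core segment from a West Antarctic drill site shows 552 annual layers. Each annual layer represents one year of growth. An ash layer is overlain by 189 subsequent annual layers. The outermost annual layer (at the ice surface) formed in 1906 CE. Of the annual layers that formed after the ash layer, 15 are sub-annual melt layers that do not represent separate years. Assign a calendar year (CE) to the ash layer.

1732 CE

189 annual layers post-date the ash layer.
Removing the 15 false annual layers leaves 189 − 15 = 174 true annual layers beyond the ash layer.
The annual layer at the ice surface is 1906 CE, so the ash layer dates to 1906 − 174 = 1732 CE.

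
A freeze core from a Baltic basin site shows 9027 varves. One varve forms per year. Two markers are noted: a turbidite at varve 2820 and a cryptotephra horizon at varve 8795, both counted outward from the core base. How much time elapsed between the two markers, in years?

Separation: 8795 − 2820 = 5975 varves.
That is 5975 years at one varve per year.

5975 yr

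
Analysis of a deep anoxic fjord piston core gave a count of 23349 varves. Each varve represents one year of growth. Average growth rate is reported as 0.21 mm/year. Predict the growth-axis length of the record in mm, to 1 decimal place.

4903.3 mm

23349 years of growth are recorded.
Length ≈ 0.21 × 23349 = 4903.3 mm.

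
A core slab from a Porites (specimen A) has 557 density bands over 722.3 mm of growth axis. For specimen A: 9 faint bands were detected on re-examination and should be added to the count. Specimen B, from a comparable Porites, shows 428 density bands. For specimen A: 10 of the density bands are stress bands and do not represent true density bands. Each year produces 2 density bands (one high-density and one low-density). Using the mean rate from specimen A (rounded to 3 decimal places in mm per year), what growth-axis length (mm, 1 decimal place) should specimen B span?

Specimen A: adjusted count: 557 − 10 + 9 = 556 density bands.
Specimen A: 556 density bands at 2 per year is 556 / 2 = 278 years.
A: 722.3 mm over 278 years gives 722.3 / 278 ≈ 2.598 mm/year.
Specimen B: dividing by 2 density bands per year: 428 / 2 = 214 years. Length of B = 2.598 × 214 = 556.0 mm.

556.0 mm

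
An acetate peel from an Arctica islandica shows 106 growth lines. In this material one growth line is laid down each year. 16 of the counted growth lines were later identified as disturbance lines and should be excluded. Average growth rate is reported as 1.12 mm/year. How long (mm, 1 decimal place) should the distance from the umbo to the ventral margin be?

After corrections the count is 106 − 16 = 90 growth lines.
Predicted length = 1.12 mm/year × 90 years = 100.8 mm.

100.8 mm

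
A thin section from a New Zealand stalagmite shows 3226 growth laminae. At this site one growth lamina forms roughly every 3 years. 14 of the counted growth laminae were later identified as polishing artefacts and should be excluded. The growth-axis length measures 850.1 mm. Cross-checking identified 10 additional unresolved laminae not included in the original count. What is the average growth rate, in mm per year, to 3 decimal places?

Adjusted count: 3226 − 14 + 10 = 3222 growth laminae.
3222 growth laminae at 3 years each span 3222 × 3 = 9666 years.
850.1 mm over 9666 years gives 850.1 / 9666 ≈ 0.088 mm per year.

0.088 mm per year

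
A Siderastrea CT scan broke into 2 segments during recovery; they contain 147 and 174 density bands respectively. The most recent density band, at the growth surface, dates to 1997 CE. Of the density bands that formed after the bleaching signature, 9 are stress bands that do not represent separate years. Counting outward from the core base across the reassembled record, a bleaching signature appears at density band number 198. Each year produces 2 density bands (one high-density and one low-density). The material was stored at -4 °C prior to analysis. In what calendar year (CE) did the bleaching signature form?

Total density bands = 147 + 174 = 321.
321 − 198 = 123 density bands lie beyond the bleaching signature toward the growth surface.
Excluding 9 false density bands: 123 − 9 = 114.
114 density bands at 2 per year is 114 / 2 = 57 years.
The density band at the growth surface is 1997 CE, so the bleaching signature dates to 1997 − 57 = 1940 CE.

1940 CE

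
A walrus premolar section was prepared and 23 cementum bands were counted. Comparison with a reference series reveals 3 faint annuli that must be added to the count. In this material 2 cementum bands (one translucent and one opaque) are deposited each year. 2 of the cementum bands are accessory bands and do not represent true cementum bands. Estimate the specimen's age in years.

Adjusted count: 23 − 2 + 3 = 24 cementum bands.
24 cementum bands at 2 per year is 24 / 2 = 12 years.

12 yr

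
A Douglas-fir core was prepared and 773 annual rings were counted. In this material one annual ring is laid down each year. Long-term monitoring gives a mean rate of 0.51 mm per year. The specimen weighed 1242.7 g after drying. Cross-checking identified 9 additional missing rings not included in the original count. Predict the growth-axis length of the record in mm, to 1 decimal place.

398.8 mm

True annual ring count = 773 + 9 = 782.
Length ≈ 0.51 × 782 = 398.8 mm.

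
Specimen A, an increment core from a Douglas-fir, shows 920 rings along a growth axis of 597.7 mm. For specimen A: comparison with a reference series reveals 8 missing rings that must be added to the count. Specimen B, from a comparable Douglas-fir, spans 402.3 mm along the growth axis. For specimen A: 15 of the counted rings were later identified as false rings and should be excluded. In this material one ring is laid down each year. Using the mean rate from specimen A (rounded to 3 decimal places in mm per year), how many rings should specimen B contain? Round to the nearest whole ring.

614 rings

Specimen A: correcting the raw count gives 920 − 15 + 8 = 913 true rings.
A: Extension rate ≈ 597.7 / 913 = 0.655 mm/year.
Specimen B: 402.3 mm / 0.655 mm per year = 614.20 years ≈ 614 rings.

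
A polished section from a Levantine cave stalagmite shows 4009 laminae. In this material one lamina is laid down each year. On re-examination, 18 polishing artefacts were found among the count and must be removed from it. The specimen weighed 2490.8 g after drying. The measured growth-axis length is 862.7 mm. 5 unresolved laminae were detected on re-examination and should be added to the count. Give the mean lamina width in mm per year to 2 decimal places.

After corrections the count is 4009 − 18 + 5 = 3996 laminae.
862.7 mm over 3996 years gives 862.7 / 3996 ≈ 0.22 mm per year.

0.22 mm per year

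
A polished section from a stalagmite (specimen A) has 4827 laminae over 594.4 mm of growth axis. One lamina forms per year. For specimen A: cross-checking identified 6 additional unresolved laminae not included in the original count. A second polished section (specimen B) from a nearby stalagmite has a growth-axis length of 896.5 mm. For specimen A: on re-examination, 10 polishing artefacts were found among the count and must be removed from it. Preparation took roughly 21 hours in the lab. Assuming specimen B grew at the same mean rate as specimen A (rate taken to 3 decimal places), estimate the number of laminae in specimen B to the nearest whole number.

7289 laminae

Specimen A: correcting the raw count gives 4827 − 10 + 6 = 4823 true laminae.
A: Extension rate ≈ 594.4 / 4823 = 0.123 mm/year.
B spans 896.5 / 0.123 = 7288.62 years ≈ 7289 laminae.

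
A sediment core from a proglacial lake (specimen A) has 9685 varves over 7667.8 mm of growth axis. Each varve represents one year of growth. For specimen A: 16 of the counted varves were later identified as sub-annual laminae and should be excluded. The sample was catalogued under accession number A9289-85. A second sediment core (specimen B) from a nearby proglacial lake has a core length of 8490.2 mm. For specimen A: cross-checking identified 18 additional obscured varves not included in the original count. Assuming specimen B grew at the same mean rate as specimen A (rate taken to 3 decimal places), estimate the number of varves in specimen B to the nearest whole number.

10720 varves

Specimen A: adjusted count: 9685 − 16 + 18 = 9687 varves.
A: Extension rate ≈ 7667.8 / 9687 = 0.792 mm/year.
B spans 8490.2 / 0.792 = 10719.95 years ≈ 10720 varves.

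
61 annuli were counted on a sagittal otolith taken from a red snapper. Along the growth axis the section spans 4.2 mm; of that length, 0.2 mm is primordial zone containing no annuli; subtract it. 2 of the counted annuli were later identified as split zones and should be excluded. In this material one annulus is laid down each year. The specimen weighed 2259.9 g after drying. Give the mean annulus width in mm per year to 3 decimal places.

0.068 mm per year

True annulus count = 61 − 2 = 59.
The growth record spans 4.2 − 0.2 = 4.0 mm.
Mean rate = 4.0 mm / 59 years ≈ 0.068 mm per year.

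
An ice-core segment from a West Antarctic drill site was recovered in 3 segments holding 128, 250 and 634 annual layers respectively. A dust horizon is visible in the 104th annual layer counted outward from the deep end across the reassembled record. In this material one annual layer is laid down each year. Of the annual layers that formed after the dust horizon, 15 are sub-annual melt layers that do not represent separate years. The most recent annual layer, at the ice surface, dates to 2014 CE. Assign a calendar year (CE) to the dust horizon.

Total annual layers = 128 + 250 + 634 = 1012.
Between annual layer 104 and the ice surface there are 1012 − 104 = 908 annual layers.
Excluding 15 false annual layers: 908 − 15 = 893.
2014 − 893 = 1121 CE.

1121 CE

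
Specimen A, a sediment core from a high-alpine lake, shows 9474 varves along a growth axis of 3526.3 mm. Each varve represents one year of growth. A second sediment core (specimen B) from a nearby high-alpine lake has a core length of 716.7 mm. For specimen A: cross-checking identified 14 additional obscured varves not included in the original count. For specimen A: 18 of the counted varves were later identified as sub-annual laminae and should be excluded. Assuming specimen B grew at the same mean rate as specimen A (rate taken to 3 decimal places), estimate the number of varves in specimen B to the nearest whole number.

1927 varves

Specimen A: correcting the raw count gives 9474 − 18 + 14 = 9470 true varves.
A: 3526.3 mm over 9470 years gives 3526.3 / 9470 ≈ 0.372 mm/year.
For B, 716.7 / 0.372 = 1926.61 years ≈ 1927 varves.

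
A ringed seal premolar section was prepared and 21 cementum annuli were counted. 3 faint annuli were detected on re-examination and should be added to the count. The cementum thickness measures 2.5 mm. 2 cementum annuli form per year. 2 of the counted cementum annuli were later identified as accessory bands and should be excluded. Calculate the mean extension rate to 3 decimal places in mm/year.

0.227 mm/year

Correcting the raw count gives 21 − 2 + 3 = 22 true cementum annuli.
22 cementum annuli at 2 per year is 22 / 2 = 11 years.
Mean rate = 2.5 mm / 11 years ≈ 0.227 mm/year.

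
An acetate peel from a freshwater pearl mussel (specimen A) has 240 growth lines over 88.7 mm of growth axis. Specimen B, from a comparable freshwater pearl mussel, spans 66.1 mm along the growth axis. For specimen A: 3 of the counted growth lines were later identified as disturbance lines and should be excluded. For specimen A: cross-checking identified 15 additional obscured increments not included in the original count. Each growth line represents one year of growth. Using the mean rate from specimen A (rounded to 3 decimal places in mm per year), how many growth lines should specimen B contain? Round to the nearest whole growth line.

Specimen A: correcting the raw count gives 240 − 3 + 15 = 252 true growth lines.
A: 88.7 mm over 252 years gives 88.7 / 252 ≈ 0.352 mm per year.
B spans 66.1 / 0.352 = 187.78 years ≈ 188 growth lines.

188 growth lines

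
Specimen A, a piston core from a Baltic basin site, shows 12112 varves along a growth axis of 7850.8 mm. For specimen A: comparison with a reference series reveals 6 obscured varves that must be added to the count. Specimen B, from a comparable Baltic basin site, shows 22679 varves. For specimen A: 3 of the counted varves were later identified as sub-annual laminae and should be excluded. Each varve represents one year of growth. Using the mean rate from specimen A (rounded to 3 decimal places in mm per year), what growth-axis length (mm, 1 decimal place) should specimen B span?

14696.0 mm

Specimen A: adjusted count: 12112 − 3 + 6 = 12115 varves.
A: 7850.8 mm over 12115 years gives 7850.8 / 12115 ≈ 0.648 mm/year.
For B, 0.648 mm/year × 22679 years = 14696.0 mm.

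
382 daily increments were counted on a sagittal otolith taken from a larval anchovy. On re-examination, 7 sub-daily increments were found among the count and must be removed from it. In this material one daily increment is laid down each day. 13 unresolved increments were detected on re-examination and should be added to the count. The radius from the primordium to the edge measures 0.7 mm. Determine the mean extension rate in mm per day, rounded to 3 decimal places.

After corrections the count is 382 − 7 + 13 = 388 daily increments.
0.7 mm over 388 days gives 0.7 / 388 ≈ 0.002 mm per day.

0.002 mm per day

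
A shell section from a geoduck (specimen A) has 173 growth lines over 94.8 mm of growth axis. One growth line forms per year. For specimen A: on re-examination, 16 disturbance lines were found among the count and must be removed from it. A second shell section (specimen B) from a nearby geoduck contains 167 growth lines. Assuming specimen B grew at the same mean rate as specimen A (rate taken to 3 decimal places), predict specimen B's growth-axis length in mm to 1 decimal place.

100.9 mm

Specimen A: after corrections the count is 173 − 16 = 157 growth lines.
A: Mean rate = 94.8 mm / 157 years ≈ 0.604 mm/yr.
B's length ≈ 0.604 × 167 = 100.9 mm.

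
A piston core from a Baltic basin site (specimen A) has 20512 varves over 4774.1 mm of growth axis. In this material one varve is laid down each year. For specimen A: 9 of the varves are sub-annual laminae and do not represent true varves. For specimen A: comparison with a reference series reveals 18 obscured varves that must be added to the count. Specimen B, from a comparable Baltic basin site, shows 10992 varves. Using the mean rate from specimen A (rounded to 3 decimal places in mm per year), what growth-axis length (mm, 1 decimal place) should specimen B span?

2561.1 mm

Specimen A: after corrections the count is 20512 − 9 + 18 = 20521 varves.
A: 4774.1 mm over 20521 years gives 4774.1 / 20521 ≈ 0.233 mm/yr.
Length of B = 0.233 × 10992 = 2561.1 mm.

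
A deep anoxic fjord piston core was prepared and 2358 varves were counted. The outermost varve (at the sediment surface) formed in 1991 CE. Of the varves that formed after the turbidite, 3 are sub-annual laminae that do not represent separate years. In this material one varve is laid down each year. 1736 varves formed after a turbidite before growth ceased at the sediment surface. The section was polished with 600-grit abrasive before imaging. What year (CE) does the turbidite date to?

258 CE

1736 varves post-date the turbidite.
Excluding 3 false varves: 1736 − 3 = 1733.
1991 − 1733 = 258 CE.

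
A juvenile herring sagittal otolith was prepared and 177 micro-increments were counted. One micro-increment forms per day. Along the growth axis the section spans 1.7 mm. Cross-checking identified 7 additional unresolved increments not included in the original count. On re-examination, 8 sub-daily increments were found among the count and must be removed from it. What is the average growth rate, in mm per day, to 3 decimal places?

0.010 mm per day

Correcting the raw count gives 177 − 8 + 7 = 176 true micro-increments.
Mean rate = 1.7 mm / 176 days ≈ 0.010 mm per day.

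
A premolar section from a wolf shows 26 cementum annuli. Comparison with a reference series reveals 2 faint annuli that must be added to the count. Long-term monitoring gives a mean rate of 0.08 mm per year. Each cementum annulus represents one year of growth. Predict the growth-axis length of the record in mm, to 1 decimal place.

Adjusted count: 26 + 2 = 28 cementum annuli.
Predicted length = 0.08 mm/year × 28 years = 2.2 mm.

2.2 mm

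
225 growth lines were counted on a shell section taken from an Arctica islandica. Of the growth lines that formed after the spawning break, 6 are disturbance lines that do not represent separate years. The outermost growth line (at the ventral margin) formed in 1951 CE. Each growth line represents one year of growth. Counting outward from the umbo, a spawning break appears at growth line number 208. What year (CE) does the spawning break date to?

The spawning break sits at growth line 208 from the umbo, so 225 − 208 = 17 growth lines formed after it.
17 − 6 false = 11 true growth lines after the spawning break.
The growth line at the ventral margin is 1951 CE, so the spawning break dates to 1951 − 11 = 1940 CE.

1940 CE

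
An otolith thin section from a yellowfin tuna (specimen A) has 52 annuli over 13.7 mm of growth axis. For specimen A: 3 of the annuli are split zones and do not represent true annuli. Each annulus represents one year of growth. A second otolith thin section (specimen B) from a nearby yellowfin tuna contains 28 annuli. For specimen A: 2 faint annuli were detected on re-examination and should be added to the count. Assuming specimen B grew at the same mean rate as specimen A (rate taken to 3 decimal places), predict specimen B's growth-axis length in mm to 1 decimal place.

Specimen A: correcting the raw count gives 52 − 3 + 2 = 51 true annuli.
A: Mean rate = 13.7 mm / 51 years ≈ 0.269 mm/yr.
Length of B = 0.269 × 28 = 7.5 mm.

7.5 mm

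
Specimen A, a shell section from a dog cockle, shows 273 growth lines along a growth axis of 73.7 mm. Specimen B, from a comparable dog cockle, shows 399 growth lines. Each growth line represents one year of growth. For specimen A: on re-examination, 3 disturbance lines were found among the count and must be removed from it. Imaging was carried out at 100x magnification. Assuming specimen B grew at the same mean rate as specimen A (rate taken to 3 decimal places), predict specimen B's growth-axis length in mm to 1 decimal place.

108.9 mm

Specimen A: true growth line count = 273 − 3 = 270.
A: 73.7 mm over 270 years gives 73.7 / 270 ≈ 0.273 mm/year.
Length of B = 0.273 × 399 = 108.9 mm.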